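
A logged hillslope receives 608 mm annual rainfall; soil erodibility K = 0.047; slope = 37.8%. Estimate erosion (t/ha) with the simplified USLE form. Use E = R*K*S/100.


Formula: E = R * K * S / 100  (simplified USLE)
R * K = 608 * 0.047 = 28.576
E = 28.576 * 37.8 / 100 = 10.8 t/ha

10.8


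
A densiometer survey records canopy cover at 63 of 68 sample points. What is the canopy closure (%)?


Formula: Canopy closure = covered points / total points * 100
Closure = 63 / 68 * 100
Closure = 0.9265 * 100 = 92.6%

92.6


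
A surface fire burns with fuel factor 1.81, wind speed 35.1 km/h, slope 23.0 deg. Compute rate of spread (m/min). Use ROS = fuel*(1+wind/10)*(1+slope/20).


Formula: ROS = fuel * (1 + wind/10) * (1 + slope/20)
Wind factor = 1 + 35.1/10 = 4.51
Slope factor = 1 + 23.0/20 = 2.15
ROS = 1.81 * 4.51 * 2.15 = 17.55 m/min

17.55


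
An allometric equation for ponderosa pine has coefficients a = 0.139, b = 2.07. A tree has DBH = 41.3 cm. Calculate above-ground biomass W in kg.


Formula: W = a * DBH^b  (allometric power law)
DBH^b = 41.3^2.07 = 2213.1793
W = 0.139 * 2213.1793 = 307.6 kg

307.6


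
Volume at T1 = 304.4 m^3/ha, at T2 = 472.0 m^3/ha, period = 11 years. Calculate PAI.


Formula: PAI = (V_T2 - V_T1) / (T2 - T1)
Volume increment = 472.0 - 304.4 = 167.6 m^3/ha
PAI = 167.6 / 11 = 15.24 m^3/ha/year

15.24


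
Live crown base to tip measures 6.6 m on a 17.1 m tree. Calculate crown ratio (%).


Formula: Crown Ratio = (Crown Length / Total Height) * 100
CR = (6.6 m / 17.1 m) * 100
CR = 0.386 * 100 = 38.6%

38.6


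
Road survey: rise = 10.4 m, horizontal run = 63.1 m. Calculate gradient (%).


Formula: Gradient = rise / run * 100
Gradient = 10.4 / 63.1 * 100 = 16.5%

16.5


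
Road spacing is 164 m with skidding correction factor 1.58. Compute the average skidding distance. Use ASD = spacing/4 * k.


Formula: ASD = (spacing / 4) * correction
Uncorrected distance = spacing / 4 = 164 / 4 = 41 m
ASD = 41 * 1.58 = 65 m

65


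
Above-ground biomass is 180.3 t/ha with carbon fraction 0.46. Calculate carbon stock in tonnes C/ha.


Formula: Carbon Stock = Biomass * Carbon Fraction
C = 180.3 t/ha * 0.46
C = 82.9 t C/ha

82.9


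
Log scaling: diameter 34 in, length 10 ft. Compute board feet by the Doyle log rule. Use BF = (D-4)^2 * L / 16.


Doyle: BF = (D - 4)^2 * L / 16
Adjusted diameter = 34 - 4 = 30 in
(D-4)^2 = 30^2 = 900
BF = 900 * 10 / 16 = 563 BF

563


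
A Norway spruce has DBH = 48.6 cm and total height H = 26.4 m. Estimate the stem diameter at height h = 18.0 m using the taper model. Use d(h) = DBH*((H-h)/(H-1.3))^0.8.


Taper: d(h) = DBH * ((H - h) / (H - 1.3))^0.8
Numerator = H - h = 26.4 - 18.0 = 8.4 m
Denominator = H - 1.3 = 26.4 - 1.3 = 25.1 m
Ratio = 8.4 / 25.1 = 0.33466
d = 48.6 * 0.33466^0.8 = 20.2 cm

20.2


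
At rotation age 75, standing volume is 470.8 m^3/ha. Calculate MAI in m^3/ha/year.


Formula: MAI = Total Volume / Stand Age
MAI = 470.8 m^3/ha / 75 years
MAI = 6.28 m^3/ha/year

6.28


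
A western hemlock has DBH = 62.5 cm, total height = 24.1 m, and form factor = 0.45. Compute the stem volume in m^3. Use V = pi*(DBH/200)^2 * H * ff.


Formula: V = pi * (DBH/200)^2 * H * ff
Radius = DBH/200 = 62.5/200 = 0.3125 m
Radius^2 = 0.3125^2 = 0.09765625 m^2
V = pi * 0.09765625 * 24.1 * 0.45
V = 3.327 m^3

3.327


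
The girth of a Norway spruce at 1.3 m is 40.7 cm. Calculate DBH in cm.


Formula: DBH = C / pi
DBH = 40.7 / pi
pi = 3.14159...
DBH = 13.0 cm

13.0


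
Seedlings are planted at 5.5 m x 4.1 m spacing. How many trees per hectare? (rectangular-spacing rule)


Formula: TPH = 10000 m^2/ha / (spacing_x * spacing_y)
Area per tree = 5.5 m * 4.1 m = 22.55 m^2
TPH = 10000 / 22.55 = 443 trees/ha

443


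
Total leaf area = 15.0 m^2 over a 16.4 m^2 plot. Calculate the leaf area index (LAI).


Formula: LAI = total leaf area / ground area  (dimensionless)
LAI = 15.0 m^2 / 16.4 m^2
LAI = 0.91

0.91


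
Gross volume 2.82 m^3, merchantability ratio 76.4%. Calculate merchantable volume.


Formula: MV = V_total * (merchantable_pct / 100)
Merchantable fraction = 76.4% / 100 = 0.764
MV = 2.82 m^3 * 0.764 = 2.154 m^3

2.154


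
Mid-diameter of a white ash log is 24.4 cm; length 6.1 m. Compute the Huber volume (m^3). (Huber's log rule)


Huber: V = Am * L,  Am = pi*(Dm/200)^2
Am = pi*(24.4/200)^2 = 0.046759 m^2
V = 0.046759*6.1 = 0.2852 m^3

0.2852


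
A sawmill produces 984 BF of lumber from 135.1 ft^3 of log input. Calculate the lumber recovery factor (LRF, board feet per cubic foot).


Formula: LRF = Lumber Output (BF) / Log Input (ft^3)
LRF = 984 BF / 135.1 ft^3
LRF = 7.28 BF/ft^3

7.28


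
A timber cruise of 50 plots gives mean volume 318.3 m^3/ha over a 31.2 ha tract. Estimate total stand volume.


Formula: Total Volume = Mean Volume per ha * Total Area
Total Volume = 318.3 m^3/ha * 31.2 ha
Total Volume = 9931 m^3

9931


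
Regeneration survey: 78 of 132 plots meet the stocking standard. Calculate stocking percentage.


Formula: Stocking % = stocked plots / total plots * 100
Stocking = 78 / 132 * 100
Stocking = 0.5909 * 100 = 59.1%

59.1


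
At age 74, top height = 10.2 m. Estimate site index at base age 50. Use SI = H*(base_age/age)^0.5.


Formula: SI = H_dom * (base_age / age)^0.5
Age ratio = 50 / 74 = 0.67568
sqrt(age_ratio) = 0.82199
SI = 10.2 * 0.82199 = 8.4 m

8.4


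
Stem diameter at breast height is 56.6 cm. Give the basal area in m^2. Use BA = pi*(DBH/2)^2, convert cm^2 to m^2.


Formula: BA = pi * (DBH/2)^2 / 10000  (cm^2 to m^2)
Radius = DBH/2 = 56.6/2 = 28.3 cm
BA = pi * 28.3^2 / 10000
   = 2516.0701 cm^2 / 10000
   = 0.2516 m^2

0.2516


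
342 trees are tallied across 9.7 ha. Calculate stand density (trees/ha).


Formula: Stand Density = N_trees / Area_ha
Density = 342 trees / 9.7 ha
Density = 35 trees/ha

35


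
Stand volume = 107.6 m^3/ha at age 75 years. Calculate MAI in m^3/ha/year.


Formula: MAI = Total Volume / Stand Age
MAI = 107.6 m^3/ha / 75 years
MAI = 1.43 m^3/ha/year

1.43


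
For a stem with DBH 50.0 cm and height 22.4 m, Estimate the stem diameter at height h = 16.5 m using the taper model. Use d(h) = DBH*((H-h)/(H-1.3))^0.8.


Taper: d(h) = DBH * ((H - h) / (H - 1.3))^0.8
Numerator = H - h = 22.4 - 16.5 = 5.9 m
Denominator = H - 1.3 = 22.4 - 1.3 = 21.1 m
Ratio = 5.9 / 21.1 = 0.27962
d = 50.0 * 0.27962^0.8 = 18.0 cm

18.0


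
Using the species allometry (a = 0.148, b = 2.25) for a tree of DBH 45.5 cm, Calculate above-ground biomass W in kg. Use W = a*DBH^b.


Formula: W = a * DBH^b  (allometric power law)
DBH^b = 45.5^2.25 = 5376.8218
W = 0.148 * 5376.8218 = 795.8 kg

795.8


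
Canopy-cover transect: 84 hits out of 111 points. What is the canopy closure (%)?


Formula: Canopy closure = covered points / total points * 100
Closure = 84 / 111 * 100
Closure = 0.7568 * 100 = 75.7%

75.7


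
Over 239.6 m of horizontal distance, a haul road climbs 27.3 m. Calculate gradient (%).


Formula: Gradient = rise / run * 100
Gradient = 27.3 / 239.6 * 100 = 11.4%

11.4


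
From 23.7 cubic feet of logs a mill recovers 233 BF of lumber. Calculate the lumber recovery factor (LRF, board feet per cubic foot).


Formula: LRF = Lumber Output (BF) / Log Input (ft^3)
LRF = 233 BF / 23.7 ft^3
LRF = 9.83 BF/ft^3

9.83


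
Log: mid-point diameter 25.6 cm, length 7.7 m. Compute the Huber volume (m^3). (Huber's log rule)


Huber: V = Am * L,  Am = pi*(Dm/200)^2
Am = pi*(25.6/200)^2 = 0.051472 m^2
V = 0.051472*7.7 = 0.3963 m^3

0.3963


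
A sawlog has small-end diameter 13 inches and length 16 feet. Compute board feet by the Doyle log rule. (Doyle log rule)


Doyle: BF = (D - 4)^2 * L / 16
Adjusted diameter = 13 - 4 = 9 in
(D-4)^2 = 9^2 = 81
BF = 81 * 16 / 16 = 81 BF

81


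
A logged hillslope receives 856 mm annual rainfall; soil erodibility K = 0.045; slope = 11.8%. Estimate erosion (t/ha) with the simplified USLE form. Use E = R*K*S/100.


Formula: E = R * K * S / 100  (simplified USLE)
R * K = 856 * 0.045 = 38.52
E = 38.52 * 11.8 / 100 = 4.55 t/ha

4.55


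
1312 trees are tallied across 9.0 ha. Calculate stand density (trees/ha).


Formula: Stand Density = N_trees / Area_ha
Density = 1312 trees / 9.0 ha
Density = 146 trees/ha

146


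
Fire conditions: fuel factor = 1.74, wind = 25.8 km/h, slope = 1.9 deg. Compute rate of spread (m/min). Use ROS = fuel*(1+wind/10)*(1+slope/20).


Formula: ROS = fuel * (1 + wind/10) * (1 + slope/20)
Wind factor = 1 + 25.8/10 = 3.58
Slope factor = 1 + 1.9/20 = 1.095
ROS = 1.74 * 3.58 * 1.095 = 6.82 m/min

6.82


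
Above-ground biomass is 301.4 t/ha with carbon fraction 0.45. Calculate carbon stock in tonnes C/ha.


Formula: Carbon Stock = Biomass * Carbon Fraction
C = 301.4 t/ha * 0.45
C = 135.6 t C/ha

135.6


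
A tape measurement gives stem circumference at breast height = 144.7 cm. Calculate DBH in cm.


Formula: DBH = C / pi
DBH = 144.7 / pi
pi = 3.14159...
DBH = 46.1 cm

46.1


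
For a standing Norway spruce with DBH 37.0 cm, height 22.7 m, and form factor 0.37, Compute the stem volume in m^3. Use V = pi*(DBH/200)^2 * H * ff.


Formula: V = pi * (DBH/200)^2 * H * ff
Radius = DBH/200 = 37.0/200 = 0.185 m
Radius^2 = 0.185^2 = 0.034225 m^2
V = pi * 0.034225 * 22.7 * 0.37
V = 0.903 m^3

0.903


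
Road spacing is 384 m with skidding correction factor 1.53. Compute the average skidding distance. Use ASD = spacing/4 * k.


Formula: ASD = (spacing / 4) * correction
Uncorrected distance = spacing / 4 = 384 / 4 = 96 m
ASD = 96 * 1.53 = 147 m

147


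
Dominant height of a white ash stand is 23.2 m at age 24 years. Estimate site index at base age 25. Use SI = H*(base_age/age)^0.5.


Formula: SI = H_dom * (base_age / age)^0.5
Age ratio = 25 / 24 = 1.04167
sqrt(age_ratio) = 1.02062
SI = 23.2 * 1.02062 = 23.7 m

23.7


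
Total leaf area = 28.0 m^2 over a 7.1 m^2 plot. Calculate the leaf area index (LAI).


Formula: LAI = total leaf area / ground area  (dimensionless)
LAI = 28.0 m^2 / 7.1 m^2
LAI = 3.94

3.94


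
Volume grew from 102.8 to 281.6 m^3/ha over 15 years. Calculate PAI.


Formula: PAI = (V_T2 - V_T1) / (T2 - T1)
Volume increment = 281.6 - 102.8 = 178.8 m^3/ha
PAI = 178.8 / 15 = 11.92 m^3/ha/year

11.92


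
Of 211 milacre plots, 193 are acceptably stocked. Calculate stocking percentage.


Formula: Stocking % = stocked plots / total plots * 100
Stocking = 193 / 211 * 100
Stocking = 0.9147 * 100 = 91.5%

91.5


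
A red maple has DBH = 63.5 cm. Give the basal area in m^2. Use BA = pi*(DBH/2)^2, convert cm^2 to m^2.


Formula: BA = pi * (DBH/2)^2 / 10000  (cm^2 to m^2)
Radius = DBH/2 = 63.5/2 = 31.75 cm
BA = pi * 31.75^2 / 10000
   = 3166.9217 cm^2 / 10000
   = 0.3167 m^2

0.3167


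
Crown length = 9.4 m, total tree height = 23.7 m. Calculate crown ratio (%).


Formula: Crown Ratio = (Crown Length / Total Height) * 100
CR = (9.4 m / 23.7 m) * 100
CR = 0.3966 * 100 = 39.7%

39.7


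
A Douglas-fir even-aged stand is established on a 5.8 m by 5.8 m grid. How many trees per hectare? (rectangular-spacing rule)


Formula: TPH = 10000 m^2/ha / (spacing_x * spacing_y)
Area per tree = 5.8 m * 5.8 m = 33.64 m^2
TPH = 10000 / 33.64 = 297 trees/ha

297


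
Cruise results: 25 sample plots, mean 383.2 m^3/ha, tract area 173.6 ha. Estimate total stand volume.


Formula: Total Volume = Mean Volume per ha * Total Area
Total Volume = 383.2 m^3/ha * 173.6 ha
Total Volume = 66524 m^3

66524


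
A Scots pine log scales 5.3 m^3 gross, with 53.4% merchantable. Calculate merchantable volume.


Formula: MV = V_total * (merchantable_pct / 100)
Merchantable fraction = 53.4% / 100 = 0.534
MV = 5.3 m^3 * 0.534 = 2.83 m^3

2.83


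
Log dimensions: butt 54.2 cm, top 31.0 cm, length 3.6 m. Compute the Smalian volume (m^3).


Smalian: V = (A1 + A2)/2 * L,  A = pi*(D/200)^2
A1 = pi*(54.2/200)^2 = 0.230722 m^2
A2 = pi*(31.0/200)^2 = 0.075477 m^2
V = (0.230722+0.075477)/2*3.6 = 0.5512 m^3

0.5512


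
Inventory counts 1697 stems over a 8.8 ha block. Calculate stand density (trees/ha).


Formula: Stand Density = N_trees / Area_ha
Density = 1697 trees / 8.8 ha
Density = 193 trees/ha

193


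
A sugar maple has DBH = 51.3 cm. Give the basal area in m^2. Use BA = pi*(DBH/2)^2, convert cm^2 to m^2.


Formula: BA = pi * (DBH/2)^2 / 10000  (cm^2 to m^2)
Radius = DBH/2 = 51.3/2 = 25.65 cm
BA = pi * 25.65^2 / 10000
   = 2066.9245 cm^2 / 10000
   = 0.2067 m^2

0.2067


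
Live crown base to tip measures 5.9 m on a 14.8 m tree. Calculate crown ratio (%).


Formula: Crown Ratio = (Crown Length / Total Height) * 100
CR = (5.9 m / 14.8 m) * 100
CR = 0.3986 * 100 = 39.9%

39.9


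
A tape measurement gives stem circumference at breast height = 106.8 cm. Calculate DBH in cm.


Formula: DBH = C / pi
DBH = 106.8 / pi
pi = 3.14159...
DBH = 34.0 cm

34.0


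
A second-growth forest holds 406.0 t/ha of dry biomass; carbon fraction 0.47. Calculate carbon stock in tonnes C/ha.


Formula: Carbon Stock = Biomass * Carbon Fraction
C = 406.0 t/ha * 0.47
C = 190.8 t C/ha

190.8


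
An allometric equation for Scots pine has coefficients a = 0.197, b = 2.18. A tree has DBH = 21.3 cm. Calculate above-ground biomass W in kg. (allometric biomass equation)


Formula: W = a * DBH^b  (allometric power law)
DBH^b = 21.3^2.18 = 786.8058
W = 0.197 * 786.8058 = 155.0 kg

155.0


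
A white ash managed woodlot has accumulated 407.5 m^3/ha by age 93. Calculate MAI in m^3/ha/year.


Formula: MAI = Total Volume / Stand Age
MAI = 407.5 m^3/ha / 93 years
MAI = 4.38 m^3/ha/year

4.38


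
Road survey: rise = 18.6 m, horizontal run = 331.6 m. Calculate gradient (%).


Formula: Gradient = rise / run * 100
Gradient = 18.6 / 331.6 * 100 = 5.6%

5.6


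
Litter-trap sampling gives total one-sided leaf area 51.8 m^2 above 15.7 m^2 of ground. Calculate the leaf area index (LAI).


Formula: LAI = total leaf area / ground area  (dimensionless)
LAI = 51.8 m^2 / 15.7 m^2
LAI = 3.3

3.3


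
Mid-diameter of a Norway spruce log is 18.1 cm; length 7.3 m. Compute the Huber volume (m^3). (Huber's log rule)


Huber: V = Am * L,  Am = pi*(Dm/200)^2
Am = pi*(18.1/200)^2 = 0.02573 m^2
V = 0.02573*7.3 = 0.1878 m^3

0.1878


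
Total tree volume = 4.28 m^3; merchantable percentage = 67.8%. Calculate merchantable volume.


Formula: MV = V_total * (merchantable_pct / 100)
Merchantable fraction = 67.8% / 100 = 0.678
MV = 4.28 m^3 * 0.678 = 2.902 m^3

2.902


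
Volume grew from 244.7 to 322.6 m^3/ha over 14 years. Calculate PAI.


Formula: PAI = (V_T2 - V_T1) / (T2 - T1)
Volume increment = 322.6 - 244.7 = 77.9 m^3/ha
PAI = 77.9 / 14 = 5.56 m^3/ha/year

5.56


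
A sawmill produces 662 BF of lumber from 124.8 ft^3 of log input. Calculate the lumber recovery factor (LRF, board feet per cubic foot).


Formula: LRF = Lumber Output (BF) / Log Input (ft^3)
LRF = 662 BF / 124.8 ft^3
LRF = 5.3 BF/ft^3

5.3


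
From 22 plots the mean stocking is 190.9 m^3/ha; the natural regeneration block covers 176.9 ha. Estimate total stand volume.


Formula: Total Volume = Mean Volume per ha * Total Area
Total Volume = 190.9 m^3/ha * 176.9 ha
Total Volume = 33770 m^3

33770


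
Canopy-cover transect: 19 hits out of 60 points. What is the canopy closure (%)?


Formula: Canopy closure = covered points / total points * 100
Closure = 19 / 60 * 100
Closure = 0.3167 * 100 = 31.7%

31.7


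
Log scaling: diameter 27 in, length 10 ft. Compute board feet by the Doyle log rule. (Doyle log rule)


Doyle: BF = (D - 4)^2 * L / 16
Adjusted diameter = 27 - 4 = 23 in
(D-4)^2 = 23^2 = 529
BF = 529 * 10 / 16 = 331 BF

331


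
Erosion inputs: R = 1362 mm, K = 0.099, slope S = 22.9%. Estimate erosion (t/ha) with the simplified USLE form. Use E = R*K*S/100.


Formula: E = R * K * S / 100  (simplified USLE)
R * K = 1362 * 0.099 = 134.838
E = 134.838 * 22.9 / 100 = 30.88 t/ha

30.88


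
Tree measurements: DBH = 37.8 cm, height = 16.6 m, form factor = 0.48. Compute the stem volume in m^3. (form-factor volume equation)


Formula: V = pi * (DBH/200)^2 * H * ff
Radius = DBH/200 = 37.8/200 = 0.189 m
Radius^2 = 0.189^2 = 0.035721 m^2
V = pi * 0.035721 * 16.6 * 0.48
V = 0.894 m^3

0.894


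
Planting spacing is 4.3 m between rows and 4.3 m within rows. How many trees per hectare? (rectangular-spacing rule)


Formula: TPH = 10000 m^2/ha / (spacing_x * spacing_y)
Area per tree = 4.3 m * 4.3 m = 18.49 m^2
TPH = 10000 / 18.49 = 541 trees/ha

541


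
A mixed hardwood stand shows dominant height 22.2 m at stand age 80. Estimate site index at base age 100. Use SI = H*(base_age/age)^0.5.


Formula: SI = H_dom * (base_age / age)^0.5
Age ratio = 100 / 80 = 1.25
sqrt(age_ratio) = 1.11803
SI = 22.2 * 1.11803 = 24.8 m

24.8


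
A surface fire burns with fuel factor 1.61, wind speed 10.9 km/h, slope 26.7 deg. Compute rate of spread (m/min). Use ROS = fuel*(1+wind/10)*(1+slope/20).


Formula: ROS = fuel * (1 + wind/10) * (1 + slope/20)
Wind factor = 1 + 10.9/10 = 2.09
Slope factor = 1 + 26.7/20 = 2.335
ROS = 1.61 * 2.09 * 2.335 = 7.86 m/min

7.86


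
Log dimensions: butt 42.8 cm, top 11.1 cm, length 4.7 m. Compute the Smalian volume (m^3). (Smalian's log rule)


Smalian: V = (A1 + A2)/2 * L,  A = pi*(D/200)^2
A1 = pi*(42.8/200)^2 = 0.143872 m^2
A2 = pi*(11.1/200)^2 = 0.009677 m^2
V = (0.143872+0.009677)/2*4.7 = 0.3608 m^3

0.3608


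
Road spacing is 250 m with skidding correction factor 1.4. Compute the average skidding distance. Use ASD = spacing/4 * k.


Formula: ASD = (spacing / 4) * correction
Uncorrected distance = spacing / 4 = 250 / 4 = 62.5 m
ASD = 62.5 * 1.4 = 88 m

88


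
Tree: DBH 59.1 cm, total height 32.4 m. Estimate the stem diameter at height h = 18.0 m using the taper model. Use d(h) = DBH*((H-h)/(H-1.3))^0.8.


Taper: d(h) = DBH * ((H - h) / (H - 1.3))^0.8
Numerator = H - h = 32.4 - 18.0 = 14.4 m
Denominator = H - 1.3 = 32.4 - 1.3 = 31.1 m
Ratio = 14.4 / 31.1 = 0.46302
d = 59.1 * 0.46302^0.8 = 31.9 cm

31.9


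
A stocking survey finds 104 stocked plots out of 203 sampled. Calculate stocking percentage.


Formula: Stocking % = stocked plots / total plots * 100
Stocking = 104 / 203 * 100
Stocking = 0.5123 * 100 = 51.2%

51.2


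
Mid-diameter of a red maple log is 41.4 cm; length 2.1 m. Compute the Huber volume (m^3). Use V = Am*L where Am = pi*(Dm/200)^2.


Huber: V = Am * L,  Am = pi*(Dm/200)^2
Am = pi*(41.4/200)^2 = 0.134614 m^2
V = 0.134614*2.1 = 0.2827 m^3

0.2827


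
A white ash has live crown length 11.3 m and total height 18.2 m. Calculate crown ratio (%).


Formula: Crown Ratio = (Crown Length / Total Height) * 100
CR = (11.3 m / 18.2 m) * 100
CR = 0.6209 * 100 = 62.1%

62.1


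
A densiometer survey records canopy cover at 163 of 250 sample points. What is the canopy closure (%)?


Formula: Canopy closure = covered points / total points * 100
Closure = 163 / 250 * 100
Closure = 0.652 * 100 = 65.2%

65.2


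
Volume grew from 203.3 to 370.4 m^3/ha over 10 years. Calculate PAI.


Formula: PAI = (V_T2 - V_T1) / (T2 - T1)
Volume increment = 370.4 - 203.3 = 167.1 m^3/ha
PAI = 167.1 / 10 = 16.71 m^3/ha/year

16.71


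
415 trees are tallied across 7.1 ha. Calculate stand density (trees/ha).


Formula: Stand Density = N_trees / Area_ha
Density = 415 trees / 7.1 ha
Density = 58 trees/ha

58


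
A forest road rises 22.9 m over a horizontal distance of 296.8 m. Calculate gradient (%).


Formula: Gradient = rise / run * 100
Gradient = 22.9 / 296.8 * 100 = 7.7%

7.7


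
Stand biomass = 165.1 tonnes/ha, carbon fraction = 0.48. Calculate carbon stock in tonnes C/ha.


Formula: Carbon Stock = Biomass * Carbon Fraction
C = 165.1 t/ha * 0.48
C = 79.2 t C/ha

79.2


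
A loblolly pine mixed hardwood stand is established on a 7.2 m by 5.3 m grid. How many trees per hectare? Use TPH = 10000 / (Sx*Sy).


Formula: TPH = 10000 m^2/ha / (spacing_x * spacing_y)
Area per tree = 7.2 m * 5.3 m = 38.16 m^2
TPH = 10000 / 38.16 = 262 trees/ha

262


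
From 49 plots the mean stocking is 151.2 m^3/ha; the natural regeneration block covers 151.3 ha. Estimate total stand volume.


Formula: Total Volume = Mean Volume per ha * Total Area
Total Volume = 151.2 m^3/ha * 151.3 ha
Total Volume = 22877 m^3

22877


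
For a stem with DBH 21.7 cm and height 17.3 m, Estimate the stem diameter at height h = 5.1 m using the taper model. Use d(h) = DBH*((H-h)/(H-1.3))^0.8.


Taper: d(h) = DBH * ((H - h) / (H - 1.3))^0.8
Numerator = H - h = 17.3 - 5.1 = 12.2 m
Denominator = H - 1.3 = 17.3 - 1.3 = 16.0 m
Ratio = 12.2 / 16.0 = 0.7625
d = 21.7 * 0.7625^0.8 = 17.5 cm

17.5


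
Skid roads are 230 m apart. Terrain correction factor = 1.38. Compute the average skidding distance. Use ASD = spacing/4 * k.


Formula: ASD = (spacing / 4) * correction
Uncorrected distance = spacing / 4 = 230 / 4 = 57.5 m
ASD = 57.5 * 1.38 = 79 m

79


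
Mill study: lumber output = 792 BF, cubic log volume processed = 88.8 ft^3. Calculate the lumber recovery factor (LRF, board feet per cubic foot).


Formula: LRF = Lumber Output (BF) / Log Input (ft^3)
LRF = 792 BF / 88.8 ft^3
LRF = 8.92 BF/ft^3

8.92


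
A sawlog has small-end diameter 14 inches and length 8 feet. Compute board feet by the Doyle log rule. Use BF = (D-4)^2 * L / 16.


Doyle: BF = (D - 4)^2 * L / 16
Adjusted diameter = 14 - 4 = 10 in
(D-4)^2 = 10^2 = 100
BF = 100 * 8 / 16 = 50 BF

50


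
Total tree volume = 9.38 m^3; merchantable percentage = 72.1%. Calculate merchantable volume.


Formula: MV = V_total * (merchantable_pct / 100)
Merchantable fraction = 72.1% / 100 = 0.721
MV = 9.38 m^3 * 0.721 = 6.763 m^3

6.763


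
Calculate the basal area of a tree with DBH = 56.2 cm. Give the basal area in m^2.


Formula: BA = pi * (DBH/2)^2 / 10000  (cm^2 to m^2)
Radius = DBH/2 = 56.2/2 = 28.1 cm
BA = pi * 28.1^2 / 10000
   = 2480.633 cm^2 / 10000
   = 0.2481 m^2

0.2481


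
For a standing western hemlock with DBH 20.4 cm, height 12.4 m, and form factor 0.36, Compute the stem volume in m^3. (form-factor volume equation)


Formula: V = pi * (DBH/200)^2 * H * ff
Radius = DBH/200 = 20.4/200 = 0.102 m
Radius^2 = 0.102^2 = 0.010404 m^2
V = pi * 0.010404 * 12.4 * 0.36
V = 0.146 m^3

0.146


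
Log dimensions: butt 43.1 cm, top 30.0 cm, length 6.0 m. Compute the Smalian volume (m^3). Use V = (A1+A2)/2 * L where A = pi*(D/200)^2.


Smalian: V = (A1 + A2)/2 * L,  A = pi*(D/200)^2
A1 = pi*(43.1/200)^2 = 0.145896 m^2
A2 = pi*(30.0/200)^2 = 0.070686 m^2
V = (0.145896+0.070686)/2*6.0 = 0.6497 m^3

0.6497


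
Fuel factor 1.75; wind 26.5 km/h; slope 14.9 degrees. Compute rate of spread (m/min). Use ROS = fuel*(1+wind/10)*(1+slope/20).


Formula: ROS = fuel * (1 + wind/10) * (1 + slope/20)
Wind factor = 1 + 26.5/10 = 3.65
Slope factor = 1 + 14.9/20 = 1.745
ROS = 1.75 * 3.65 * 1.745 = 11.15 m/min

11.15


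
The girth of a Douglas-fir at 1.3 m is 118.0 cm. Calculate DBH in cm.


Formula: DBH = C / pi
DBH = 118.0 / pi
pi = 3.14159...
DBH = 37.6 cm

37.6


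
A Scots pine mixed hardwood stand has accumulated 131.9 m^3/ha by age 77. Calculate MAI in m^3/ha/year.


Formula: MAI = Total Volume / Stand Age
MAI = 131.9 m^3/ha / 77 years
MAI = 1.71 m^3/ha/year

1.71


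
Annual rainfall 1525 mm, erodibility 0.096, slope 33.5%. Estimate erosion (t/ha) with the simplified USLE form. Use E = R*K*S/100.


Formula: E = R * K * S / 100  (simplified USLE)
R * K = 1525 * 0.096 = 146.4
E = 146.4 * 33.5 / 100 = 49.04 t/ha

49.04


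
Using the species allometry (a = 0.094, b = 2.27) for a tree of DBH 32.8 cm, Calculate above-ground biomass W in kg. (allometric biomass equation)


Formula: W = a * DBH^b  (allometric power law)
DBH^b = 32.8^2.27 = 2760.7916
W = 0.094 * 2760.7916 = 259.5 kg

259.5


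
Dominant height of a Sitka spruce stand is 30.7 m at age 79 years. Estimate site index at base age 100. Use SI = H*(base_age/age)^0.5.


Formula: SI = H_dom * (base_age / age)^0.5
Age ratio = 100 / 79 = 1.26582
sqrt(age_ratio) = 1.12509
SI = 30.7 * 1.12509 = 34.5 m

34.5


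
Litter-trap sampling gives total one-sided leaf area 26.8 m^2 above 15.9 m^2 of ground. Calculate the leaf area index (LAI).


Formula: LAI = total leaf area / ground area  (dimensionless)
LAI = 26.8 m^2 / 15.9 m^2
LAI = 1.69

1.69


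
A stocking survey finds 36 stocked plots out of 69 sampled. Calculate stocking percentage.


Formula: Stocking % = stocked plots / total plots * 100
Stocking = 36 / 69 * 100
Stocking = 0.5217 * 100 = 52.2%

52.2


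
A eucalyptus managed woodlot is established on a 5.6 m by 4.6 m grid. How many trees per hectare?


Formula: TPH = 10000 m^2/ha / (spacing_x * spacing_y)
Area per tree = 5.6 m * 4.6 m = 25.76 m^2
TPH = 10000 / 25.76 = 388 trees/ha

388


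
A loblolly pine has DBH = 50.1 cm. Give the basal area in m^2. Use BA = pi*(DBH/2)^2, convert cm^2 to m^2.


Formula: BA = pi * (DBH/2)^2 / 10000  (cm^2 to m^2)
Radius = DBH/2 = 50.1/2 = 25.05 cm
BA = pi * 25.05^2 / 10000
   = 1971.3572 cm^2 / 10000
   = 0.1971 m^2

0.1971


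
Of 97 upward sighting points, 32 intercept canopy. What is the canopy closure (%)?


Formula: Canopy closure = covered points / total points * 100
Closure = 32 / 97 * 100
Closure = 0.3299 * 100 = 33.0%

33.0


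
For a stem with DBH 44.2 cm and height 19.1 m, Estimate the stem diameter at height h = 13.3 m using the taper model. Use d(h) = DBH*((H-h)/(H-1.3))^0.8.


Taper: d(h) = DBH * ((H - h) / (H - 1.3))^0.8
Numerator = H - h = 19.1 - 13.3 = 5.8 m
Denominator = H - 1.3 = 19.1 - 1.3 = 17.8 m
Ratio = 5.8 / 17.8 = 0.32584
d = 44.2 * 0.32584^0.8 = 18.0 cm

18.0


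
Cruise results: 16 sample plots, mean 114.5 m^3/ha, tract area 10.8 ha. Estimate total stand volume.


Formula: Total Volume = Mean Volume per ha * Total Area
Total Volume = 114.5 m^3/ha * 10.8 ha
Total Volume = 1237 m^3

1237


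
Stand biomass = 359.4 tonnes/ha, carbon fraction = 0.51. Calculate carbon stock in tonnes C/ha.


Formula: Carbon Stock = Biomass * Carbon Fraction
C = 359.4 t/ha * 0.51
C = 183.3 t C/ha

183.3


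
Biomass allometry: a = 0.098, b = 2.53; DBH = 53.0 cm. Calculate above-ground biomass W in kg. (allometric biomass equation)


Formula: W = a * DBH^b  (allometric power law)
DBH^b = 53.0^2.53 = 23036.5771
W = 0.098 * 23036.5771 = 2257.6 kg

2257.6


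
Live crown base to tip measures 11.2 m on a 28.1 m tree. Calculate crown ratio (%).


Formula: Crown Ratio = (Crown Length / Total Height) * 100
CR = (11.2 m / 28.1 m) * 100
CR = 0.3986 * 100 = 39.9%

39.9


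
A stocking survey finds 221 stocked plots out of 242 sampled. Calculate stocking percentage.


Formula: Stocking % = stocked plots / total plots * 100
Stocking = 221 / 242 * 100
Stocking = 0.9132 * 100 = 91.3%

91.3


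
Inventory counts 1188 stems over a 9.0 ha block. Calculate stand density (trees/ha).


Formula: Stand Density = N_trees / Area_ha
Density = 1188 trees / 9.0 ha
Density = 132 trees/ha

132


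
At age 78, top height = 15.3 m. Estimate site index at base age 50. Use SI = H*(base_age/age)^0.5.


Formula: SI = H_dom * (base_age / age)^0.5
Age ratio = 50 / 78 = 0.64103
sqrt(age_ratio) = 0.80064
SI = 15.3 * 0.80064 = 12.2 m

12.2


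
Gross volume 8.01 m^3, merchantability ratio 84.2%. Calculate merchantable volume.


Formula: MV = V_total * (merchantable_pct / 100)
Merchantable fraction = 84.2% / 100 = 0.842
MV = 8.01 m^3 * 0.842 = 6.744 m^3

6.744


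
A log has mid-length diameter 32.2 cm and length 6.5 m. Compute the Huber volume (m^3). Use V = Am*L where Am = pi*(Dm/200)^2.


Huber: V = Am * L,  Am = pi*(Dm/200)^2
Am = pi*(32.2/200)^2 = 0.081433 m^2
V = 0.081433*6.5 = 0.5293 m^3

0.5293


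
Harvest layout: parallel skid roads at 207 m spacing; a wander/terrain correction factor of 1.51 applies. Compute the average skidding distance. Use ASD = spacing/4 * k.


Formula: ASD = (spacing / 4) * correction
Uncorrected distance = spacing / 4 = 207 / 4 = 51.75 m
ASD = 51.75 * 1.51 = 78 m

78


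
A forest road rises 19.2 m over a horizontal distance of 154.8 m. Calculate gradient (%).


Formula: Gradient = rise / run * 100
Gradient = 19.2 / 154.8 * 100 = 12.4%

12.4


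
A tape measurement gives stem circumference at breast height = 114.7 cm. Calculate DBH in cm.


Formula: DBH = C / pi
DBH = 114.7 / pi
pi = 3.14159...
DBH = 36.5 cm

36.5


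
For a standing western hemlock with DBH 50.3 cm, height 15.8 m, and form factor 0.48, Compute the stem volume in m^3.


Formula: V = pi * (DBH/200)^2 * H * ff
Radius = DBH/200 = 50.3/200 = 0.2515 m
Radius^2 = 0.2515^2 = 0.06325225 m^2
V = pi * 0.06325225 * 15.8 * 0.48
V = 1.507 m^3

1.507


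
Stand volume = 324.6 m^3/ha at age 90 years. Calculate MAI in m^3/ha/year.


Formula: MAI = Total Volume / Stand Age
MAI = 324.6 m^3/ha / 90 years
MAI = 3.61 m^3/ha/year

3.61


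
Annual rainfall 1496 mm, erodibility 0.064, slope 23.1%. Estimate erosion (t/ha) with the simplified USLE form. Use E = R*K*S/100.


Formula: E = R * K * S / 100  (simplified USLE)
R * K = 1496 * 0.064 = 95.744
E = 95.744 * 23.1 / 100 = 22.12 t/ha

22.12


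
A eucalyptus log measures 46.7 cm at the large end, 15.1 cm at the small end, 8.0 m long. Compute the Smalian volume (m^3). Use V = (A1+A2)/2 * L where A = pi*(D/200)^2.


Smalian: V = (A1 + A2)/2 * L,  A = pi*(D/200)^2
A1 = pi*(46.7/200)^2 = 0.171287 m^2
A2 = pi*(15.1/200)^2 = 0.017908 m^2
V = (0.171287+0.017908)/2*8.0 = 0.7568 m^3

0.7568


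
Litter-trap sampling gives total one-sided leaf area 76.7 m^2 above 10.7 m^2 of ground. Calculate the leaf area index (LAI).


Formula: LAI = total leaf area / ground area  (dimensionless)
LAI = 76.7 m^2 / 10.7 m^2
LAI = 7.17

7.17


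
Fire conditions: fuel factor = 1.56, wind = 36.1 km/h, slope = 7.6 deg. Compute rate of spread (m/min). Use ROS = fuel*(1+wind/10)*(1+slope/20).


Formula: ROS = fuel * (1 + wind/10) * (1 + slope/20)
Wind factor = 1 + 36.1/10 = 4.61
Slope factor = 1 + 7.6/20 = 1.38
ROS = 1.56 * 4.61 * 1.38 = 9.92 m/min

9.92


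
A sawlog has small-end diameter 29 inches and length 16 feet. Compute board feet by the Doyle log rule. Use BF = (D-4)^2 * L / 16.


Doyle: BF = (D - 4)^2 * L / 16
Adjusted diameter = 29 - 4 = 25 in
(D-4)^2 = 25^2 = 625
BF = 625 * 16 / 16 = 625 BF

625


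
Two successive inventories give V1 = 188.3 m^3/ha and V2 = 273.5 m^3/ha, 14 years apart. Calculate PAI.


Formula: PAI = (V_T2 - V_T1) / (T2 - T1)
Volume increment = 273.5 - 188.3 = 85.2 m^3/ha
PAI = 85.2 / 14 = 6.09 m^3/ha/year

6.09


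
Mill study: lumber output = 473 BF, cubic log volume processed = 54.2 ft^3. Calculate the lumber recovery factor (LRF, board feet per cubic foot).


Formula: LRF = Lumber Output (BF) / Log Input (ft^3)
LRF = 473 BF / 54.2 ft^3
LRF = 8.73 BF/ft^3

8.73


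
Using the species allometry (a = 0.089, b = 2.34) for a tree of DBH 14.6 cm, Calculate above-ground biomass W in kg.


Formula: W = a * DBH^b  (allometric power law)
DBH^b = 14.6^2.34 = 530.3782
W = 0.089 * 530.3782 = 47.2 kg

47.2


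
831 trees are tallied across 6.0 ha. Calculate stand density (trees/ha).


Formula: Stand Density = N_trees / Area_ha
Density = 831 trees / 6.0 ha
Density = 139 trees/ha

139


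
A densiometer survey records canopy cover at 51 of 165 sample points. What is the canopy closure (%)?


Formula: Canopy closure = covered points / total points * 100
Closure = 51 / 165 * 100
Closure = 0.3091 * 100 = 30.9%

30.9


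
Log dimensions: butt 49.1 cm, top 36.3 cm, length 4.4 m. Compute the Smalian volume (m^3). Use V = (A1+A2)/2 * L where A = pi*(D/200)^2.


Smalian: V = (A1 + A2)/2 * L,  A = pi*(D/200)^2
A1 = pi*(49.1/200)^2 = 0.189345 m^2
A2 = pi*(36.3/200)^2 = 0.103491 m^2
V = (0.189345+0.103491)/2*4.4 = 0.6442 m^3

0.6442


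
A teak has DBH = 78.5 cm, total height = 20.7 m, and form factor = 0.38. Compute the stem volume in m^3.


Formula: V = pi * (DBH/200)^2 * H * ff
Radius = DBH/200 = 78.5/200 = 0.3925 m
Radius^2 = 0.3925^2 = 0.15405625 m^2
V = pi * 0.15405625 * 20.7 * 0.38
V = 3.807 m^3

3.807


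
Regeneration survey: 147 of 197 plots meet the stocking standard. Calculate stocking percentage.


Formula: Stocking % = stocked plots / total plots * 100
Stocking = 147 / 197 * 100
Stocking = 0.7462 * 100 = 74.6%

74.6


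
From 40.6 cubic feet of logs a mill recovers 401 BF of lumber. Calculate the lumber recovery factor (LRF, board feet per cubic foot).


Formula: LRF = Lumber Output (BF) / Log Input (ft^3)
LRF = 401 BF / 40.6 ft^3
LRF = 9.88 BF/ft^3

9.88


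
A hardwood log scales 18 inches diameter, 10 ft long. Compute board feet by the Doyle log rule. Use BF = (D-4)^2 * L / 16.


Doyle: BF = (D - 4)^2 * L / 16
Adjusted diameter = 18 - 4 = 14 in
(D-4)^2 = 14^2 = 196
BF = 196 * 10 / 16 = 123 BF

123


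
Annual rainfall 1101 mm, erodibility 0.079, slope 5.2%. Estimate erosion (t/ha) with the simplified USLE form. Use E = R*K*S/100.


Formula: E = R * K * S / 100  (simplified USLE)
R * K = 1101 * 0.079 = 86.979
E = 86.979 * 5.2 / 100 = 4.52 t/ha

4.52


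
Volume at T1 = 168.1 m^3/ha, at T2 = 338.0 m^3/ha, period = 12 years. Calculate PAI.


Formula: PAI = (V_T2 - V_T1) / (T2 - T1)
Volume increment = 338.0 - 168.1 = 169.9 m^3/ha
PAI = 169.9 / 12 = 14.16 m^3/ha/year

14.16


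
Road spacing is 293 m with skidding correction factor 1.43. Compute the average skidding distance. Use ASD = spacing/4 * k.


Formula: ASD = (spacing / 4) * correction
Uncorrected distance = spacing / 4 = 293 / 4 = 73.25 m
ASD = 73.25 * 1.43 = 105 m

105


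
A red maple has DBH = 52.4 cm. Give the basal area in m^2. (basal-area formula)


Formula: BA = pi * (DBH/2)^2 / 10000  (cm^2 to m^2)
Radius = DBH/2 = 52.4/2 = 26.2 cm
BA = pi * 26.2^2 / 10000
   = 2156.5149 cm^2 / 10000
   = 0.2157 m^2

0.2157


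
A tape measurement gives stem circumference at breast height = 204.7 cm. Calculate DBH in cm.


Formula: DBH = C / pi
DBH = 204.7 / pi
pi = 3.14159...
DBH = 65.2 cm

65.2


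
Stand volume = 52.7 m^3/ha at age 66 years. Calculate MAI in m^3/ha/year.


Formula: MAI = Total Volume / Stand Age
MAI = 52.7 m^3/ha / 66 years
MAI = 0.8 m^3/ha/year

0.8


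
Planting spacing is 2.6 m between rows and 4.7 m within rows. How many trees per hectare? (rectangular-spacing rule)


Formula: TPH = 10000 m^2/ha / (spacing_x * spacing_y)
Area per tree = 2.6 m * 4.7 m = 12.22 m^2
TPH = 10000 / 12.22 = 818 trees/ha

818


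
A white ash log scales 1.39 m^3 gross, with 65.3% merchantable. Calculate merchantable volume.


Formula: MV = V_total * (merchantable_pct / 100)
Merchantable fraction = 65.3% / 100 = 0.653
MV = 1.39 m^3 * 0.653 = 0.908 m^3

0.908


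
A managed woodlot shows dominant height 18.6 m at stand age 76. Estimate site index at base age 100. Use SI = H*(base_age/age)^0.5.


Formula: SI = H_dom * (base_age / age)^0.5
Age ratio = 100 / 76 = 1.31579
sqrt(age_ratio) = 1.14708
SI = 18.6 * 1.14708 = 21.3 m

21.3


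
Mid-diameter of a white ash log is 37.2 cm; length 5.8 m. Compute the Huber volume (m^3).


Huber: V = Am * L,  Am = pi*(Dm/200)^2
Am = pi*(37.2/200)^2 = 0.108687 m^2
V = 0.108687*5.8 = 0.6304 m^3

0.6304


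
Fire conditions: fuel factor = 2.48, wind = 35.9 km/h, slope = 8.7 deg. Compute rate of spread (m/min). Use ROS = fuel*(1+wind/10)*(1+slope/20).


Formula: ROS = fuel * (1 + wind/10) * (1 + slope/20)
Wind factor = 1 + 35.9/10 = 4.59
Slope factor = 1 + 8.7/20 = 1.435
ROS = 2.48 * 4.59 * 1.435 = 16.33 m/min

16.33


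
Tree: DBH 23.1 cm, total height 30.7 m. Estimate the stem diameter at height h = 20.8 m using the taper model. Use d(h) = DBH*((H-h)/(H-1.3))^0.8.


Taper: d(h) = DBH * ((H - h) / (H - 1.3))^0.8
Numerator = H - h = 30.7 - 20.8 = 9.9 m
Denominator = H - 1.3 = 30.7 - 1.3 = 29.4 m
Ratio = 9.9 / 29.4 = 0.33673
d = 23.1 * 0.33673^0.8 = 9.7 cm

9.7


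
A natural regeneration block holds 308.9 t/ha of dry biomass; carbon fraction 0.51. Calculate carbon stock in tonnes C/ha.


Formula: Carbon Stock = Biomass * Carbon Fraction
C = 308.9 t/ha * 0.51
C = 157.5 t C/ha

157.5


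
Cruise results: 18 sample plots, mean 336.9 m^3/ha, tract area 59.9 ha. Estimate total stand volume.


Formula: Total Volume = Mean Volume per ha * Total Area
Total Volume = 336.9 m^3/ha * 59.9 ha
Total Volume = 20180 m^3

20180


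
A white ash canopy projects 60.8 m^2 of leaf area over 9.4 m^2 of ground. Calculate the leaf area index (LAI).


Formula: LAI = total leaf area / ground area  (dimensionless)
LAI = 60.8 m^2 / 9.4 m^2
LAI = 6.47

6.47


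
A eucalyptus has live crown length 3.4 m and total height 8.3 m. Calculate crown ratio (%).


Formula: Crown Ratio = (Crown Length / Total Height) * 100
CR = (3.4 m / 8.3 m) * 100
CR = 0.4096 * 100 = 41.0%

41.0


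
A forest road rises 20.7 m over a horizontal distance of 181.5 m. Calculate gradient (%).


Formula: Gradient = rise / run * 100
Gradient = 20.7 / 181.5 * 100 = 11.4%

11.4


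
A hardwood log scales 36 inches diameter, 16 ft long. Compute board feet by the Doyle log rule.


Doyle: BF = (D - 4)^2 * L / 16
Adjusted diameter = 36 - 4 = 32 in
(D-4)^2 = 32^2 = 1024
BF = 1024 * 16 / 16 = 1024 BF

1024


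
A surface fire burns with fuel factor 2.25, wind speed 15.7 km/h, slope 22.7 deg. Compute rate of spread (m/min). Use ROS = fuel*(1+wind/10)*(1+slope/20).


Formula: ROS = fuel * (1 + wind/10) * (1 + slope/20)
Wind factor = 1 + 15.7/10 = 2.57
Slope factor = 1 + 22.7/20 = 2.135
ROS = 2.25 * 2.57 * 2.135 = 12.35 m/min

12.35


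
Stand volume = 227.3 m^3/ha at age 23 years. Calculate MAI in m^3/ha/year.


Formula: MAI = Total Volume / Stand Age
MAI = 227.3 m^3/ha / 23 years
MAI = 9.88 m^3/ha/year

9.88


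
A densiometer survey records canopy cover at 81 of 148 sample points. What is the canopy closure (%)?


Formula: Canopy closure = covered points / total points * 100
Closure = 81 / 148 * 100
Closure = 0.5473 * 100 = 54.7%

54.7


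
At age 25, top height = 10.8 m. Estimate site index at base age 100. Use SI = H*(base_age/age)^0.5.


Formula: SI = H_dom * (base_age / age)^0.5
Age ratio = 100 / 25 = 4.0
sqrt(age_ratio) = 2.0
SI = 10.8 * 2.0 = 21.6 m

21.6


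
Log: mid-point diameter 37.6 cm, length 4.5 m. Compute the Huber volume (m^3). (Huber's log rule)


Huber: V = Am * L,  Am = pi*(Dm/200)^2
Am = pi*(37.6/200)^2 = 0.111036 m^2
V = 0.111036*4.5 = 0.4997 m^3

0.4997


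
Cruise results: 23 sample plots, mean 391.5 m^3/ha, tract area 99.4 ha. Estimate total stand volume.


Formula: Total Volume = Mean Volume per ha * Total Area
Total Volume = 391.5 m^3/ha * 99.4 ha
Total Volume = 38915 m^3

38915


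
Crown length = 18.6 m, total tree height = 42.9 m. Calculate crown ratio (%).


Formula: Crown Ratio = (Crown Length / Total Height) * 100
CR = (18.6 m / 42.9 m) * 100
CR = 0.4336 * 100 = 43.4%

43.4


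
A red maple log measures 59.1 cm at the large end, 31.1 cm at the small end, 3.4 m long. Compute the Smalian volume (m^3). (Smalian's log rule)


Smalian: V = (A1 + A2)/2 * L,  A = pi*(D/200)^2
A1 = pi*(59.1/200)^2 = 0.274325 m^2
A2 = pi*(31.1/200)^2 = 0.075964 m^2
V = (0.274325+0.075964)/2*3.4 = 0.5955 m^3

0.5955


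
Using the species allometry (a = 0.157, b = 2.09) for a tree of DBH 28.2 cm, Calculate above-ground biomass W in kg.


Formula: W = a * DBH^b  (allometric power law)
DBH^b = 28.2^2.09 = 1074.0404
W = 0.157 * 1074.0404 = 168.6 kg

168.6


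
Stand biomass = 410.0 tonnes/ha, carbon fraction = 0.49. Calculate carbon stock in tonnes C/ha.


Formula: Carbon Stock = Biomass * Carbon Fraction
C = 410.0 t/ha * 0.49
C = 200.9 t C/ha

200.9
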